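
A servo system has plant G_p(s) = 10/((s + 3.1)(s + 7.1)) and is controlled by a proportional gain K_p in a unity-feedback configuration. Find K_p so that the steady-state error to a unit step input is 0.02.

K_p = 108

The loop is type 0, so e_ss(step) = 1/(1 + K_pos) with K_pos = K_p·G_p(0).
G_p(0) = 0.4543. Require 1/(1 + K_p·0.4543) = 0.02, so 1 + 0.4543·K_p = 50.
K_p = (50 − 1)/0.4543 = 108.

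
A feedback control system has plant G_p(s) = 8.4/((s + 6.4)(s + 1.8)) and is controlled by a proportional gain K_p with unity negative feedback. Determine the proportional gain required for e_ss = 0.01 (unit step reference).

The loop is type 0, so e_ss(step) = 1/(1 + K_pos) with K_pos = K_p·G_p(0).
G_p(0) = 0.7292. Require 1/(1 + K_p·0.7292) = 0.01, so 1 + 0.7292·K_p = 100.
K_p = (100 − 1)/0.7292 = 136.

K_p = 136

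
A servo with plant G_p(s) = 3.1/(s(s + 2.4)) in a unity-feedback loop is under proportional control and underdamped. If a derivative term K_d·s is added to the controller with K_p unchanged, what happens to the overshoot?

decrease

With PD the characteristic equation becomes s² + (a + K·K_d)s + K·K_p = 0; the damping term grows, ζ rises, overshoot falls.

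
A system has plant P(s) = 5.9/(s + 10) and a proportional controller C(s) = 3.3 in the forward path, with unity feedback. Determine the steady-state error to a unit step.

0.339

The loop is type 0. Static position error constant K_pos = C(0)·P(0) = 3.3·0.59 = 1.947.
Steady-state error to a unit step: e_ss = 1/(1+K_pos) = 1/2.947 = 0.339.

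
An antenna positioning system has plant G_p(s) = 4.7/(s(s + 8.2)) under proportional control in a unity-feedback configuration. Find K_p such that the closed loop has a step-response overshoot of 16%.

K_p = 14.1

From %OS = 100·exp(−πζ/√(1−ζ²)) = 16%, ζ = −ln(0.16)/√(π²+ln²(0.16)) = 0.5039.
Characteristic equation s² + 8.2s + 4.7K_p = 0 gives ζ = 8.2/(2√(4.7K_p)).
Setting ζ = 0.5039: √(4.7K_p) = 8.2/(2·0.5039) = 8.137, so K_p = 66.21/4.7 = 14.1.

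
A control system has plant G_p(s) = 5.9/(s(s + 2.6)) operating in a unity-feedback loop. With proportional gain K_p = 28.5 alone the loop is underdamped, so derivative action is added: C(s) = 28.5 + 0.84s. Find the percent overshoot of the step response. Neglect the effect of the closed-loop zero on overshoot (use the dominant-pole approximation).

38.4%

Forward path: (28.5 + 0.84s)·5.9/(s(s+2.6)). The closed-loop characteristic equation is s² + (2.6 + 5.9·0.84)s + 5.9·28.5 = 0.
That is s² + 7.556s + 168.2 = 0, so ω_n = 12.97 rad/s and ζ = 7.556/(2·12.97) = 0.2913.
%OS = 100·exp(−πζ/√(1−ζ²)) = 38.4%.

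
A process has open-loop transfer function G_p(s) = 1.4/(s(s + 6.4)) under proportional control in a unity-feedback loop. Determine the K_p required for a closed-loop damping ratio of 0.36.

K_p = 56.4

Closed-loop characteristic equation: s² + 6.4s + K_p·1.4 = 0.
So ω_n = √(1.4K_p) and 2ζω_n = 6.4, giving ζ = 6.4/(2√(1.4K_p)).
Setting ζ = 0.36: √(1.4K_p) = 6.4/(2·0.36) = 8.889, so K_p = 79.01/1.4 = 56.4.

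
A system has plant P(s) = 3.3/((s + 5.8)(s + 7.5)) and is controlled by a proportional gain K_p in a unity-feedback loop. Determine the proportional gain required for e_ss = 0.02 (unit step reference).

K_p = 646

The loop is type 0, so e_ss(step) = 1/(1 + K_pos) with K_pos = K_p·P(0).
P(0) = 0.07586. Require 1/(1 + K_p·0.07586) = 0.02, so 1 + 0.07586·K_p = 50.
K_p = (50 − 1)/0.07586 = 646.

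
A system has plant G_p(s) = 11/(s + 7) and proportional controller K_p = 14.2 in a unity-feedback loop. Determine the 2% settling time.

Closed-loop transfer function: T(s) = K_p·G_p(s)/(1 + K_p·G_p(s)) = 156.2/(s + 7 + 156.2) = 156.2/(s + 163.2).
Time constant τ = 1/163.2 = 0.006127 s, so the 2% settling time is about 4τ = 0.0245 s.

T_s ≈ 0.0245 s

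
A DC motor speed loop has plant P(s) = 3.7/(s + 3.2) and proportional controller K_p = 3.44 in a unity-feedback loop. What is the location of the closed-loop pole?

Closed-loop transfer function: T(s) = K_p·P(s)/(1 + K_p·P(s)) = 12.73/(s + 3.2 + 12.73) = 12.73/(s + 15.93).
The closed-loop pole is at s = −15.93.

s = -15.93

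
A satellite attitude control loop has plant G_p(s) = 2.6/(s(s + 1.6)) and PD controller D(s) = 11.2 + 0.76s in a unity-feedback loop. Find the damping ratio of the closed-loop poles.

ζ = 0.331

Forward path: (11.2 + 0.76s)·2.6/(s(s+1.6)). The closed-loop characteristic equation is s² + (1.6 + 2.6·0.76)s + 2.6·11.2 = 0.
That is s² + 3.576s + 29.12 = 0, so ω_n = 5.396 rad/s and ζ = 3.576/(2·5.396) = 0.3313.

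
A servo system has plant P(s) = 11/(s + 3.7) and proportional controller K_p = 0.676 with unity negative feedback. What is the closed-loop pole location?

s = -11.14

Closed-loop transfer function: T(s) = K_p·P(s)/(1 + K_p·P(s)) = 7.436/(s + 3.7 + 7.436) = 7.436/(s + 11.14).
The closed-loop pole is at s = −11.14.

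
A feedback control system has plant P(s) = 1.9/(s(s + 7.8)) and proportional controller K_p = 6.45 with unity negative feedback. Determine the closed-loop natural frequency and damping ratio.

With unity feedback the closed-loop characteristic equation is s² + 7.8s + 6.45·1.9 = s² + 7.8s + 12.25 = 0.
So ω_n² = 12.25 ⇒ ω_n = 3.501 rad/s, and ζ = 7.8/(2ω_n) = 1.11.

ω_n = 3.5 rad/s, ζ = 1.11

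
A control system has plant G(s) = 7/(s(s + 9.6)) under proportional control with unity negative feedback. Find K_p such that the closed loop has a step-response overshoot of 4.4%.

K_p = 6.62

From %OS = 100·exp(−πζ/√(1−ζ²)) = 4.4%, ζ = −ln(0.044)/√(π²+ln²(0.044)) = 0.7051.
Characteristic equation s² + 9.6s + 7K_p = 0 gives ζ = 9.6/(2√(7K_p)).
Setting ζ = 0.7051: √(7K_p) = 9.6/(2·0.7051) = 6.808, so K_p = 46.35/7 = 6.62.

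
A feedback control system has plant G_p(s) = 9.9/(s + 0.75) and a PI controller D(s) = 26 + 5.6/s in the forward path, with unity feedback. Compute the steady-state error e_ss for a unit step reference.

0

The open loop D(s)G_p(s) has a pole at the origin (type 1), so the static position error constant is infinite and e_ss = 1/(1+∞) = 0.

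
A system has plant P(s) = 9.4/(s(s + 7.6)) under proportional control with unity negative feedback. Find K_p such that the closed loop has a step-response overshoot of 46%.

K_p = 26.7

From %OS = 100·exp(−πζ/√(1−ζ²)) = 46%, ζ = −ln(0.46)/√(π²+ln²(0.46)) = 0.24.
Characteristic equation s² + 7.6s + 9.4K_p = 0 gives ζ = 7.6/(2√(9.4K_p)).
Setting ζ = 0.24: √(9.4K_p) = 7.6/(2·0.24) = 15.84, so K_p = 250.8/9.4 = 26.7.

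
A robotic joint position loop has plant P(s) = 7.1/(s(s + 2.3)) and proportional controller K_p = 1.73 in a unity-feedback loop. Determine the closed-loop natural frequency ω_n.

The closed-loop denominator is s(s+2.3) + 1.73·7.1 = s² + 2.3s + 12.28.
Matching s² + 2ζω_n s + ω_n²: ω_n = √12.28 = 3.505 rad/s and 2ζω_n = 2.3, so ζ = 2.3/(2·3.505) = 0.328.

ω_n = 3.5 rad/s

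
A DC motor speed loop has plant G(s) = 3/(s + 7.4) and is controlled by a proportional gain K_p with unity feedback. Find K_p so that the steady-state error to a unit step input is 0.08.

K_p = 28.4

For a type-0 loop with proportional control, e_ss = 1/(1 + K_p·G(0)).
G(0) = 0.4054. Require 1/(1 + K_p·0.4054) = 0.08, so 1 + 0.4054·K_p = 12.5.
K_p = (12.5 − 1)/0.4054 = 28.4.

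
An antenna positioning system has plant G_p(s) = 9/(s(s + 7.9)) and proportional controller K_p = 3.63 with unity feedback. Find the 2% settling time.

T_s ≈ 1.01 s

From 1 + K_pG_p(s) = 0: s² + 7.9s + 32.67 = 0 ⇒ ω_n = 5.716, ζ = 0.6911.
2% settling time T_s ≈ 4/(ζω_n) = 4/3.95 = 1.01 s.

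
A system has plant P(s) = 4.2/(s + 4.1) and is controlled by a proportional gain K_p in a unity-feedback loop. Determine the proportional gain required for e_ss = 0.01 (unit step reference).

For a type-0 loop with proportional control, e_ss = 1/(1 + K_p·P(0)).
P(0) = 1.024. Require 1/(1 + K_p·1.024) = 0.01, so 1 + 1.024·K_p = 100.
K_p = (100 − 1)/1.024 = 96.6.

K_p = 96.6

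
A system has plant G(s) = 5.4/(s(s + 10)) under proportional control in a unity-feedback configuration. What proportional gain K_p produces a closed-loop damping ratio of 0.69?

K_p = 9.72

Closed-loop characteristic equation: s² + 10s + K_p·5.4 = 0.
So ω_n = √(5.4K_p) and 2ζω_n = 10, giving ζ = 10/(2√(5.4K_p)).
Setting ζ = 0.69: √(5.4K_p) = 10/(2·0.69) = 7.246, so K_p = 52.51/5.4 = 9.72.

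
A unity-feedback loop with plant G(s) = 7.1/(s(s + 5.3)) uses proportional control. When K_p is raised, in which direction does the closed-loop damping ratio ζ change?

ζ = 5.3/(2√(7.1K_p)); increasing K_p raises the denominator, so ζ falls.

decrease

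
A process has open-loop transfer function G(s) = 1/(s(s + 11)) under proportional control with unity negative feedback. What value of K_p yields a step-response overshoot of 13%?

From %OS = 100·exp(−πζ/√(1−ζ²)) = 13%, ζ = −ln(0.13)/√(π²+ln²(0.13)) = 0.5446.
Characteristic equation s² + 11s + 1K_p = 0 gives ζ = 11/(2√(1K_p)).
Setting ζ = 0.5446: √(1K_p) = 11/(2·0.5446) = 10.1, so K_p = 102/1 = 102.

K_p = 102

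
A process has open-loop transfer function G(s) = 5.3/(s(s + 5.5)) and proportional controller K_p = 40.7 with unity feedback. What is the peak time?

From 1 + K_pG(s) = 0: s² + 5.5s + 215.7 = 0 ⇒ ω_n = 14.69, ζ = 0.1872.
Damped frequency ω_d = ω_n√(1−ζ²) = 14.43 rad/s, so peak time T_p = π/ω_d = 0.218 s.

T_p = 0.218 s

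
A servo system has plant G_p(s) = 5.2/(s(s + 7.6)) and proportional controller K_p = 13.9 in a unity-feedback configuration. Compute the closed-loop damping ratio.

ζ = 0.447

1 + K_p·G_p(s) = 0 gives s² + 7.6s + 72.28 = 0.
Matching s² + 2ζω_n s + ω_n²: ω_n = √72.28 = 8.502 rad/s and 2ζω_n = 7.6, so ζ = 7.6/(2·8.502) = 0.447.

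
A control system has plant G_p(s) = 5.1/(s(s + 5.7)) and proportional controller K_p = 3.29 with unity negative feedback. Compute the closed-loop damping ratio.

ζ = 0.696

1 + K_p·G_p(s) = 0 gives s² + 5.7s + 16.78 = 0.
Matching s² + 2ζω_n s + ω_n²: ω_n = √16.78 = 4.096 rad/s and 2ζω_n = 5.7, so ζ = 5.7/(2·4.096) = 0.696.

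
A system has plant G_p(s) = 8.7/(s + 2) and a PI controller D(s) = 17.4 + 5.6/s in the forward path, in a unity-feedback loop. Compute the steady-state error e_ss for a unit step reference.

0

The open loop D(s)G_p(s) has a pole at the origin (type 1), so the static position error constant is infinite and e_ss = 1/(1+∞) = 0.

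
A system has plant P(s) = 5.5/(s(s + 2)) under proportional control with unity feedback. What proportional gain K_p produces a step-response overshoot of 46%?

K_p = 3.16

From %OS = 100·exp(−πζ/√(1−ζ²)) = 46%, ζ = −ln(0.46)/√(π²+ln²(0.46)) = 0.24.
Characteristic equation s² + 2s + 5.5K_p = 0 gives ζ = 2/(2√(5.5K_p)).
Setting ζ = 0.24: √(5.5K_p) = 2/(2·0.24) = 4.167, so K_p = 17.37/5.5 = 3.16.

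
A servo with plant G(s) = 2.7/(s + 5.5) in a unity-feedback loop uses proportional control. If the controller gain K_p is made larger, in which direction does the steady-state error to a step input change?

decrease

e_ss = 1/(1 + K_p·G(0)); a larger K_p raises the denominator, so e_ss decreases.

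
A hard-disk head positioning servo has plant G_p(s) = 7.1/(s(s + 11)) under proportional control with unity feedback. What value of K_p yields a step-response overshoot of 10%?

From %OS = 100·exp(−πζ/√(1−ζ²)) = 10%, ζ = −ln(0.1)/√(π²+ln²(0.1)) = 0.5912.
Characteristic equation s² + 11s + 7.1K_p = 0 gives ζ = 11/(2√(7.1K_p)).
Setting ζ = 0.5912: √(7.1K_p) = 11/(2·0.5912) = 9.304, so K_p = 86.56/7.1 = 12.2.

K_p = 12.2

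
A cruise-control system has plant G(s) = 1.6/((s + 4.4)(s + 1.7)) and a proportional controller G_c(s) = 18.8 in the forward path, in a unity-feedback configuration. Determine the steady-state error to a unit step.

The loop is type 0. Static position error constant K_pos = G_c(0)·G(0) = 18.8·0.2139 = 4.021.
Steady-state error to a unit step: e_ss = 1/(1+K_pos) = 1/5.021 = 0.199.

0.199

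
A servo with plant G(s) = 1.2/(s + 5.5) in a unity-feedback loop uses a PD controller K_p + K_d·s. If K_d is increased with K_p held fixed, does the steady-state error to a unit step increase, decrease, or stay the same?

At s = 0 the derivative term contributes nothing: C(0) = K_p regardless of K_d, so K_pos = K_p·G(0) and e_ss are unchanged.

unchanged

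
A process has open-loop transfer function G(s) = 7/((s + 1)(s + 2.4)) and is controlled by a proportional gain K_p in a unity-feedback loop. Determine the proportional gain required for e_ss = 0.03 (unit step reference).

K_p = 11.1

The loop is type 0, so e_ss(step) = 1/(1 + K_pos) with K_pos = K_p·G(0).
G(0) = 2.917. Require 1/(1 + K_p·2.917) = 0.03, so 1 + 2.917·K_p = 33.33.
K_p = (33.33 − 1)/2.917 = 11.1.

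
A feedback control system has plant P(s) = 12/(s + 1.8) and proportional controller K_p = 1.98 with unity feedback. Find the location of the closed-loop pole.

Closed-loop transfer function: T(s) = K_p·P(s)/(1 + K_p·P(s)) = 23.76/(s + 1.8 + 23.76) = 23.76/(s + 25.56).
The closed-loop pole is at s = −25.56.

s = -25.56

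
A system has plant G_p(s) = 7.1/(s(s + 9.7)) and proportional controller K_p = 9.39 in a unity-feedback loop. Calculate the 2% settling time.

From 1 + K_pG_p(s) = 0: s² + 9.7s + 66.67 = 0 ⇒ ω_n = 8.165, ζ = 0.594.
2% settling time T_s ≈ 4/(ζω_n) = 4/4.85 = 0.825 s.

T_s ≈ 0.825 s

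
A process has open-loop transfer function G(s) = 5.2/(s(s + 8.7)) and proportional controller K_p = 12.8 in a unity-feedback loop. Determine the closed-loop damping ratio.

1 + K_p·G(s) = 0 gives s² + 8.7s + 66.56 = 0.
So ω_n² = 66.56 ⇒ ω_n = 8.158 rad/s, and ζ = 8.7/(2ω_n) = 0.533.

ζ = 0.533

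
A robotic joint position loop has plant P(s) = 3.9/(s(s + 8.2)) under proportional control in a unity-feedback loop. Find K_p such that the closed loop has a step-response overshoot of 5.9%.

From %OS = 100·exp(−πζ/√(1−ζ²)) = 5.9%, ζ = −ln(0.059)/√(π²+ln²(0.059)) = 0.6693.
Characteristic equation s² + 8.2s + 3.9K_p = 0 gives ζ = 8.2/(2√(3.9K_p)).
Setting ζ = 0.6693: √(3.9K_p) = 8.2/(2·0.6693) = 6.126, so K_p = 37.52/3.9 = 9.62.

K_p = 9.62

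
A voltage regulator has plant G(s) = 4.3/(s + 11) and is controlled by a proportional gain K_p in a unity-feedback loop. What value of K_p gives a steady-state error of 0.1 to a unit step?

K_p = 23

Steady-state error for a unit step on this type-0 loop is 1/(1 + K_p·G(0)).
G(0) = 0.3909. Require 1/(1 + K_p·0.3909) = 0.1, so 1 + 0.3909·K_p = 10.
K_p = (10 − 1)/0.3909 = 23.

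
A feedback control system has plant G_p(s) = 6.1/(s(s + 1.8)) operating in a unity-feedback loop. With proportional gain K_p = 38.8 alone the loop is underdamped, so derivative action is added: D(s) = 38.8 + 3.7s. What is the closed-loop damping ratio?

ζ = 0.792

Forward path: (38.8 + 3.7s)·6.1/(s(s+1.8)). The closed-loop characteristic equation is s² + (1.8 + 6.1·3.7)s + 6.1·38.8 = 0.
That is s² + 24.37s + 236.7 = 0, so ω_n = 15.38 rad/s and ζ = 24.37/(2·15.38) = 0.792.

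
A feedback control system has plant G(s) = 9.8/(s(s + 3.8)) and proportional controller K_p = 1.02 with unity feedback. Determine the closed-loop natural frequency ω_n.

1 + K_p·G(s) = 0 gives s² + 3.8s + 9.996 = 0.
Matching s² + 2ζω_n s + ω_n²: ω_n = √9.996 = 3.162 rad/s and 2ζω_n = 3.8, so ζ = 3.8/(2·3.162) = 0.601.

ω_n = 3.16 rad/s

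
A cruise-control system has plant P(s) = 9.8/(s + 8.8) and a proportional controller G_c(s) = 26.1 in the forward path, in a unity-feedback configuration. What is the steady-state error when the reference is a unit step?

The loop is type 0. Static position error constant K_pos = G_c(0)·P(0) = 26.1·1.114 = 29.07.
Steady-state error to a unit step: e_ss = 1/(1+K_pos) = 1/30.07 = 0.0333.

0.0333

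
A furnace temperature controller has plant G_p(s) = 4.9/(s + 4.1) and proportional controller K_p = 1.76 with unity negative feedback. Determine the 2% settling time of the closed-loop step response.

T_s ≈ 0.314 s

Closed-loop transfer function: T(s) = K_p·G_p(s)/(1 + K_p·G_p(s)) = 8.624/(s + 4.1 + 8.624) = 8.624/(s + 12.72).
Time constant τ = 1/12.72 = 0.07859 s, so the 2% settling time is about 4τ = 0.314 s.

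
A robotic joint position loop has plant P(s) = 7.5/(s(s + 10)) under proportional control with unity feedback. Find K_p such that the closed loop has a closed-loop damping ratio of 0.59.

Closed-loop characteristic equation: s² + 10s + K_p·7.5 = 0.
So ω_n = √(7.5K_p) and 2ζω_n = 10, giving ζ = 10/(2√(7.5K_p)).
Setting ζ = 0.59: √(7.5K_p) = 10/(2·0.59) = 8.475, so K_p = 71.82/7.5 = 9.58.

K_p = 9.58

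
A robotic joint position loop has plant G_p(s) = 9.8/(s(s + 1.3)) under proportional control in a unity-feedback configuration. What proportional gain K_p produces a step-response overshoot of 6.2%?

From %OS = 100·exp(−πζ/√(1−ζ²)) = 6.2%, ζ = −ln(0.062)/√(π²+ln²(0.062)) = 0.6628.
Characteristic equation s² + 1.3s + 9.8K_p = 0 gives ζ = 1.3/(2√(9.8K_p)).
Setting ζ = 0.6628: √(9.8K_p) = 1.3/(2·0.6628) = 0.9807, so K_p = 0.9618/9.8 = 0.0981.

K_p = 0.0981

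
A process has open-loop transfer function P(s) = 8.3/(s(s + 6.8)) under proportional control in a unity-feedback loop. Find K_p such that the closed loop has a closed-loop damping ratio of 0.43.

Closed-loop characteristic equation: s² + 6.8s + K_p·8.3 = 0.
So ω_n = √(8.3K_p) and 2ζω_n = 6.8, giving ζ = 6.8/(2√(8.3K_p)).
Setting ζ = 0.43: √(8.3K_p) = 6.8/(2·0.43) = 7.907, so K_p = 62.52/8.3 = 7.53.

K_p = 7.53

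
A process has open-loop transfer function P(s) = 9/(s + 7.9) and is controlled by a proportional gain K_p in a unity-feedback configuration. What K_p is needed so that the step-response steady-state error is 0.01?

K_p = 86.9

For a type-0 loop with proportional control, e_ss = 1/(1 + K_p·P(0)).
P(0) = 1.139. Require 1/(1 + K_p·1.139) = 0.01, so 1 + 1.139·K_p = 100.
K_p = (100 − 1)/1.139 = 86.9.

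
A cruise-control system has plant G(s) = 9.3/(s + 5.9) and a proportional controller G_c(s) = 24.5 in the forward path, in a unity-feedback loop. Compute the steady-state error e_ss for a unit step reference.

0.0252

The loop is type 0. Static position error constant K_pos = G_c(0)·G(0) = 24.5·1.576 = 38.62.
Steady-state error to a unit step: e_ss = 1/(1+K_pos) = 1/39.62 = 0.0252.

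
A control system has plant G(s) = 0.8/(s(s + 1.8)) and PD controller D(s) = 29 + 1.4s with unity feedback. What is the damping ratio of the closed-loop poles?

Forward path: (29 + 1.4s)·0.8/(s(s+1.8)). The closed-loop characteristic equation is s² + (1.8 + 0.8·1.4)s + 0.8·29 = 0.
That is s² + 2.92s + 23.2 = 0, so ω_n = 4.817 rad/s and ζ = 2.92/(2·4.817) = 0.3031.

ζ = 0.303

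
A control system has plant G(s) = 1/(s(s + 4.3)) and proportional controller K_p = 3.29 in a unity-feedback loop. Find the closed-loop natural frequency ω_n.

ω_n = 1.81 rad/s

The closed-loop denominator is s(s+4.3) + 3.29·1 = s² + 4.3s + 3.29.
Matching s² + 2ζω_n s + ω_n²: ω_n = √3.29 = 1.814 rad/s and 2ζω_n = 4.3, so ζ = 4.3/(2·1.814) = 1.19.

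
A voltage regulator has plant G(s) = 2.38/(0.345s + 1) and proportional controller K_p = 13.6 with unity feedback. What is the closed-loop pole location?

s = -96.72

Closed loop: T(s) = K_p·G/(1+K_p·G) = 32.37/(0.345s + 1 + 32.37), with pole at s = −(1 + 32.37)/0.345 = −96.72.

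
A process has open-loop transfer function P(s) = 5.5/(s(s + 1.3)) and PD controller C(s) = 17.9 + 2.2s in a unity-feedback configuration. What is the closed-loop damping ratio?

ζ = 0.675

Forward path: (17.9 + 2.2s)·5.5/(s(s+1.3)). The closed-loop characteristic equation is s² + (1.3 + 5.5·2.2)s + 5.5·17.9 = 0.
That is s² + 13.4s + 98.45 = 0, so ω_n = 9.922 rad/s and ζ = 13.4/(2·9.922) = 0.6753.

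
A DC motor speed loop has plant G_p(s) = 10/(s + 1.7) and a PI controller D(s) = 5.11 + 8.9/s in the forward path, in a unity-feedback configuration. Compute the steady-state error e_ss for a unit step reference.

The open loop D(s)G_p(s) has a pole at the origin (type 1), so the static position error constant is infinite and e_ss = 1/(1+∞) = 0.

0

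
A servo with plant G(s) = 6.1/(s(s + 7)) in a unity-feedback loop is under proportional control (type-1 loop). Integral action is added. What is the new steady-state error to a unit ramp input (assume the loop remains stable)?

0

The integrator raises the loop to type 2, so K_v → ∞ and e_ss to a ramp is zero.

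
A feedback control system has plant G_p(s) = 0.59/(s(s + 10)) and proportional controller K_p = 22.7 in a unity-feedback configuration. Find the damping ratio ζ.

ζ = 1.37

1 + K_p·G_p(s) = 0 gives s² + 10s + 13.39 = 0.
Matching s² + 2ζω_n s + ω_n²: ω_n = √13.39 = 3.66 rad/s and 2ζω_n = 10, so ζ = 10/(2·3.66) = 1.37.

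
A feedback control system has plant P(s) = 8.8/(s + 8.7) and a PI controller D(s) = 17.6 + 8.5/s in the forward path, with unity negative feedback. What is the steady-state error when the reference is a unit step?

0

The open loop D(s)P(s) has a pole at the origin (type 1), so the static position error constant is infinite and e_ss = 1/(1+∞) = 0.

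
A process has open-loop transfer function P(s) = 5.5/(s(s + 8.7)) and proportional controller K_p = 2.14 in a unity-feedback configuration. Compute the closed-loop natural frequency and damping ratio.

With unity feedback the closed-loop characteristic equation is s² + 8.7s + 2.14·5.5 = s² + 8.7s + 11.77 = 0.
Matching s² + 2ζω_n s + ω_n²: ω_n = √11.77 = 3.431 rad/s and 2ζω_n = 8.7, so ζ = 8.7/(2·3.431) = 1.27.

ω_n = 3.43 rad/s, ζ = 1.27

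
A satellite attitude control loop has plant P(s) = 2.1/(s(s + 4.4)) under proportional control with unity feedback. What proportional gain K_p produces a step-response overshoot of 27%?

From %OS = 100·exp(−πζ/√(1−ζ²)) = 27%, ζ = −ln(0.27)/√(π²+ln²(0.27)) = 0.3847.
Characteristic equation s² + 4.4s + 2.1K_p = 0 gives ζ = 4.4/(2√(2.1K_p)).
Setting ζ = 0.3847: √(2.1K_p) = 4.4/(2·0.3847) = 5.719, so K_p = 32.7/2.1 = 15.6.

K_p = 15.6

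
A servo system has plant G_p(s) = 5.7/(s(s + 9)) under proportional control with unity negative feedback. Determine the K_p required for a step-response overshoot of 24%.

K_p = 20.8

From %OS = 100·exp(−πζ/√(1−ζ²)) = 24%, ζ = −ln(0.24)/√(π²+ln²(0.24)) = 0.4136.
Characteristic equation s² + 9s + 5.7K_p = 0 gives ζ = 9/(2√(5.7K_p)).
Setting ζ = 0.4136: √(5.7K_p) = 9/(2·0.4136) = 10.88, so K_p = 118.4/5.7 = 20.8.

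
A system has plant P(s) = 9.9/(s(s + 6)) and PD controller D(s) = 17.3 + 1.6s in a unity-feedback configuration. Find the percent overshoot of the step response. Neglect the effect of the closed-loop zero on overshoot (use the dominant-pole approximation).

Forward path: (17.3 + 1.6s)·9.9/(s(s+6)). The closed-loop characteristic equation is s² + (6 + 9.9·1.6)s + 9.9·17.3 = 0.
That is s² + 21.84s + 171.3 = 0, so ω_n = 13.09 rad/s and ζ = 21.84/(2·13.09) = 0.8344.
%OS = 100·exp(−πζ/√(1−ζ²)) = 0.86%.

0.86%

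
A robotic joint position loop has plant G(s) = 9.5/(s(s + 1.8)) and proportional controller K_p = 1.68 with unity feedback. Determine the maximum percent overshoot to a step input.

Closed-loop characteristic equation: s² + 1.8s + 15.96 = 0, so ω_n = 3.995 rad/s and ζ = 1.8/(2·3.995) = 0.2253.
%OS = 100·exp(−πζ/√(1−ζ²)) = 100·exp(−π·0.2253/√0.9492) = 48.4%.

48.4%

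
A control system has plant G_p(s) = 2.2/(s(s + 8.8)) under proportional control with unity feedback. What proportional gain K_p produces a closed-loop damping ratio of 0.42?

K_p = 49.9

Closed-loop characteristic equation: s² + 8.8s + K_p·2.2 = 0.
So ω_n = √(2.2K_p) and 2ζω_n = 8.8, giving ζ = 8.8/(2√(2.2K_p)).
Setting ζ = 0.42: √(2.2K_p) = 8.8/(2·0.42) = 10.48, so K_p = 109.8/2.2 = 49.9.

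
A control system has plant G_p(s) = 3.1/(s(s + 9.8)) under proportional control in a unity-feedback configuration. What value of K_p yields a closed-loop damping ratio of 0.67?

K_p = 17.3

Closed-loop characteristic equation: s² + 9.8s + K_p·3.1 = 0.
So ω_n = √(3.1K_p) and 2ζω_n = 9.8, giving ζ = 9.8/(2√(3.1K_p)).
Setting ζ = 0.67: √(3.1K_p) = 9.8/(2·0.67) = 7.313, so K_p = 53.49/3.1 = 17.3.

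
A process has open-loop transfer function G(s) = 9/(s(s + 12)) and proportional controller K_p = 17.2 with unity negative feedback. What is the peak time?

T_p = 0.288 s

Closed-loop characteristic equation: s² + 12s + 154.8 = 0, so ω_n = 12.44 rad/s and ζ = 12/(2·12.44) = 0.4822.
Damped frequency ω_d = ω_n√(1−ζ²) = 10.9 rad/s, so peak time T_p = π/ω_d = 0.288 s.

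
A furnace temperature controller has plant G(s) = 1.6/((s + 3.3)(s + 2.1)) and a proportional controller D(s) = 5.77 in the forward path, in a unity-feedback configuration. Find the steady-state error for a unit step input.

The loop is type 0. Static position error constant K_pos = D(0)·G(0) = 5.77·0.2309 = 1.332.
Steady-state error to a unit step: e_ss = 1/(1+K_pos) = 1/2.332 = 0.429.

0.429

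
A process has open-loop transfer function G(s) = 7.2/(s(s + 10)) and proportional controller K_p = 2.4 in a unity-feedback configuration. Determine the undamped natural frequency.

With unity feedback the closed-loop characteristic equation is s² + 10s + 2.4·7.2 = s² + 10s + 17.28 = 0.
Matching s² + 2ζω_n s + ω_n²: ω_n = √17.28 = 4.157 rad/s and 2ζω_n = 10, so ζ = 10/(2·4.157) = 1.2.

ω_n = 4.16 rad/s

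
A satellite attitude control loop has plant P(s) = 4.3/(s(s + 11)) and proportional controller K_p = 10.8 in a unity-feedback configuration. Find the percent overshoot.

1.36%

Closed-loop characteristic equation: s² + 11s + 46.44 = 0, so ω_n = 6.815 rad/s and ζ = 11/(2·6.815) = 0.8071.
%OS = 100·exp(−πζ/√(1−ζ²)) = 100·exp(−π·0.8071/√0.3486) = 1.36%.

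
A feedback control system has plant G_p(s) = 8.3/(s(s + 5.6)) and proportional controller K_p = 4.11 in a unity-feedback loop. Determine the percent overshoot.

18%

From 1 + K_pG_p(s) = 0: s² + 5.6s + 34.11 = 0 ⇒ ω_n = 5.841, ζ = 0.4794.
%OS = 100·exp(−πζ/√(1−ζ²)) = 100·exp(−π·0.4794/√0.7702) = 18%.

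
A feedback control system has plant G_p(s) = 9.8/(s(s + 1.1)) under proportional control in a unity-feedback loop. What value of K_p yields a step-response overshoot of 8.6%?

From %OS = 100·exp(−πζ/√(1−ζ²)) = 8.6%, ζ = −ln(0.086)/√(π²+ln²(0.086)) = 0.6155.
Characteristic equation s² + 1.1s + 9.8K_p = 0 gives ζ = 1.1/(2√(9.8K_p)).
Setting ζ = 0.6155: √(9.8K_p) = 1.1/(2·0.6155) = 0.8936, so K_p = 0.7985/9.8 = 0.0815.

K_p = 0.0815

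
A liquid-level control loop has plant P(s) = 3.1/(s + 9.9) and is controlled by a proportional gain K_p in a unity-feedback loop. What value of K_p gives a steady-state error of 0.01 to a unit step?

The loop is type 0, so e_ss(step) = 1/(1 + K_pos) with K_pos = K_p·P(0).
P(0) = 0.3131. Require 1/(1 + K_p·0.3131) = 0.01, so 1 + 0.3131·K_p = 100.
K_p = (100 − 1)/0.3131 = 316.

K_p = 316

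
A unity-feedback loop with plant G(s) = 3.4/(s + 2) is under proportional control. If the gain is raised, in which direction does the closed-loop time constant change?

The closed-loop bandwidth 2+K_p·3.4 grows with K_p, so τ shrinks.

decrease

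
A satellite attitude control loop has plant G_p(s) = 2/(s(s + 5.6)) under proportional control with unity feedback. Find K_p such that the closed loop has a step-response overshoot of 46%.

K_p = 68.1

From %OS = 100·exp(−πζ/√(1−ζ²)) = 46%, ζ = −ln(0.46)/√(π²+ln²(0.46)) = 0.24.
Characteristic equation s² + 5.6s + 2K_p = 0 gives ζ = 5.6/(2√(2K_p)).
Setting ζ = 0.24: √(2K_p) = 5.6/(2·0.24) = 11.67, so K_p = 136.2/2 = 68.1.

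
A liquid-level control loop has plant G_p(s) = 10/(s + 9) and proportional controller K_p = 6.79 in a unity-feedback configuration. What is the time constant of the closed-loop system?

τ = 0.013 s

Closed-loop transfer function: T(s) = K_p·G_p(s)/(1 + K_p·G_p(s)) = 67.9/(s + 9 + 67.9) = 67.9/(s + 76.9).
Time constant τ = 1/76.9 = 0.013 s.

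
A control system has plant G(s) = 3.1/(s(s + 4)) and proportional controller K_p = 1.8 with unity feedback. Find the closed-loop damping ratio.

ζ = 0.847

The closed-loop denominator is s(s+4) + 1.8·3.1 = s² + 4s + 5.58.
Matching s² + 2ζω_n s + ω_n²: ω_n = √5.58 = 2.362 rad/s and 2ζω_n = 4, so ζ = 4/(2·2.362) = 0.847.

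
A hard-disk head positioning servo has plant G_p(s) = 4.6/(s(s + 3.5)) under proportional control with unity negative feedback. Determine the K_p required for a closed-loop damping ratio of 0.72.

K_p = 1.28

Closed-loop characteristic equation: s² + 3.5s + K_p·4.6 = 0.
So ω_n = √(4.6K_p) and 2ζω_n = 3.5, giving ζ = 3.5/(2√(4.6K_p)).
Setting ζ = 0.72: √(4.6K_p) = 3.5/(2·0.72) = 2.431, so K_p = 5.908/4.6 = 1.28.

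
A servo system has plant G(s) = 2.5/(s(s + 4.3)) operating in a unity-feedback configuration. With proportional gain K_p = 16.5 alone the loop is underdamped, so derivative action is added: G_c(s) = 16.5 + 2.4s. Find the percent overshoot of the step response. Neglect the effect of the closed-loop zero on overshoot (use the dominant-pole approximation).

Forward path: (16.5 + 2.4s)·2.5/(s(s+4.3)). The closed-loop characteristic equation is s² + (4.3 + 2.5·2.4)s + 2.5·16.5 = 0.
That is s² + 10.3s + 41.25 = 0, so ω_n = 6.423 rad/s and ζ = 10.3/(2·6.423) = 0.8019.
%OS = 100·exp(−πζ/√(1−ζ²)) = 1.48%.

1.48%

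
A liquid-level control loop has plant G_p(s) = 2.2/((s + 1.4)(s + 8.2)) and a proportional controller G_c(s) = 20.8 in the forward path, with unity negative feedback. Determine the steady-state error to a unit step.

0.201

The loop is type 0. Static position error constant K_pos = G_c(0)·G_p(0) = 20.8·0.1916 = 3.986.
Steady-state error to a unit step: e_ss = 1/(1+K_pos) = 1/4.986 = 0.201.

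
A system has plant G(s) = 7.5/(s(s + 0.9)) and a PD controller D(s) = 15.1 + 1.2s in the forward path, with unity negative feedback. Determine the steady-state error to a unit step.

The open loop D(s)G(s) has a pole at the origin (type 1), so the static position error constant is infinite and e_ss = 1/(1+∞) = 0.

0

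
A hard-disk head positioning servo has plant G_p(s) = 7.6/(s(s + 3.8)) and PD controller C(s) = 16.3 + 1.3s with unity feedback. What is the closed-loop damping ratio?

Forward path: (16.3 + 1.3s)·7.6/(s(s+3.8)). The closed-loop characteristic equation is s² + (3.8 + 7.6·1.3)s + 7.6·16.3 = 0.
That is s² + 13.68s + 123.9 = 0, so ω_n = 11.13 rad/s and ζ = 13.68/(2·11.13) = 0.6145.

ζ = 0.615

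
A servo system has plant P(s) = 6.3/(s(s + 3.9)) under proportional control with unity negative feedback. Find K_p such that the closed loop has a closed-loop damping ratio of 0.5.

Closed-loop characteristic equation: s² + 3.9s + K_p·6.3 = 0.
So ω_n = √(6.3K_p) and 2ζω_n = 3.9, giving ζ = 3.9/(2√(6.3K_p)).
Setting ζ = 0.5: √(6.3K_p) = 3.9/(2·0.5) = 3.9, so K_p = 15.21/6.3 = 2.41.

K_p = 2.41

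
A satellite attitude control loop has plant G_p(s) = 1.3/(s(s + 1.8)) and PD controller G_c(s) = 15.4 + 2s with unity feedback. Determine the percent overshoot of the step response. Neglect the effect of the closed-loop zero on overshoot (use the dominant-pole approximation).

Forward path: (15.4 + 2s)·1.3/(s(s+1.8)). The closed-loop characteristic equation is s² + (1.8 + 1.3·2)s + 1.3·15.4 = 0.
That is s² + 4.4s + 20.02 = 0, so ω_n = 4.474 rad/s and ζ = 4.4/(2·4.474) = 0.4917.
%OS = 100·exp(−πζ/√(1−ζ²)) = 17%.

17%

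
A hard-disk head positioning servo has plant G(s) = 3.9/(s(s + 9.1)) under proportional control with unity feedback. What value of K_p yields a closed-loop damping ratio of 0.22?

K_p = 110

Closed-loop characteristic equation: s² + 9.1s + K_p·3.9 = 0.
So ω_n = √(3.9K_p) and 2ζω_n = 9.1, giving ζ = 9.1/(2√(3.9K_p)).
Setting ζ = 0.22: √(3.9K_p) = 9.1/(2·0.22) = 20.68, so K_p = 427.7/3.9 = 110.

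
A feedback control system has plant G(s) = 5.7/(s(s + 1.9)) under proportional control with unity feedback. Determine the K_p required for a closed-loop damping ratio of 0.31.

K_p = 1.65

Closed-loop characteristic equation: s² + 1.9s + K_p·5.7 = 0.
So ω_n = √(5.7K_p) and 2ζω_n = 1.9, giving ζ = 1.9/(2√(5.7K_p)).
Setting ζ = 0.31: √(5.7K_p) = 1.9/(2·0.31) = 3.065, so K_p = 9.391/5.7 = 1.65.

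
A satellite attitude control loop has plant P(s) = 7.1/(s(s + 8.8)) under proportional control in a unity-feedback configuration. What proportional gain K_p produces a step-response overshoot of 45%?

K_p = 44.9

From %OS = 100·exp(−πζ/√(1−ζ²)) = 45%, ζ = −ln(0.45)/√(π²+ln²(0.45)) = 0.2463.
Characteristic equation s² + 8.8s + 7.1K_p = 0 gives ζ = 8.8/(2√(7.1K_p)).
Setting ζ = 0.2463: √(7.1K_p) = 8.8/(2·0.2463) = 17.86, so K_p = 319/7.1 = 44.9.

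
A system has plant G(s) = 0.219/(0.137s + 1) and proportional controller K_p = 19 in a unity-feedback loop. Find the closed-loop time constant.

τ = 0.0265 s

Closed loop: T(s) = K_p·G/(1+K_p·G) = 4.161/(0.137s + 1 + 4.161), with pole at s = −(1 + 4.161)/0.137 = −37.67.
Closed-loop time constant τ = 1/37.67 = 0.0265 s.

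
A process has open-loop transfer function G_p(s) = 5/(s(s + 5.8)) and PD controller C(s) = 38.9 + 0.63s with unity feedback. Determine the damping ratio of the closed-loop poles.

ζ = 0.321

Forward path: (38.9 + 0.63s)·5/(s(s+5.8)). The closed-loop characteristic equation is s² + (5.8 + 5·0.63)s + 5·38.9 = 0.
That is s² + 8.95s + 194.5 = 0, so ω_n = 13.95 rad/s and ζ = 8.95/(2·13.95) = 0.3209.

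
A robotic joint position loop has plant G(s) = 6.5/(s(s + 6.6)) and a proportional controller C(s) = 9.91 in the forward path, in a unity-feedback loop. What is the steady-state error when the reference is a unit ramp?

0.102

The loop has one pole at the origin (type 1). Velocity error constant K_v = lim_{s→0} s·C(s)G(s) = 9.91·6.5/6.6 = 9.76.
Steady-state error to a unit ramp: e_ss = 1/K_v = 0.102.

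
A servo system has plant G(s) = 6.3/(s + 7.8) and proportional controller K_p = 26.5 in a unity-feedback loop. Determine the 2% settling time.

Closed-loop transfer function: T(s) = K_p·G(s)/(1 + K_p·G(s)) = 166.9/(s + 7.8 + 166.9) = 166.9/(s + 174.8).
Time constant τ = 1/174.8 = 0.005722 s, so the 2% settling time is about 4τ = 0.0229 s.

T_s ≈ 0.0229 s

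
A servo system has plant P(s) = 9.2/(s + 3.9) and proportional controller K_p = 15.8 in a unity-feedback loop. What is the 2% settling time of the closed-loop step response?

T_s ≈ 0.0268 s

Closed-loop transfer function: T(s) = K_p·P(s)/(1 + K_p·P(s)) = 145.4/(s + 3.9 + 145.4) = 145.4/(s + 149.3).
Time constant τ = 1/149.3 = 0.0067 s, so the 2% settling time is about 4τ = 0.0268 s.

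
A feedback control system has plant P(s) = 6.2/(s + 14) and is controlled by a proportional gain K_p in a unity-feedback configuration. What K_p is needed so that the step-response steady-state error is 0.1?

K_p = 20.3

For a type-0 loop with proportional control, e_ss = 1/(1 + K_p·P(0)).
P(0) = 0.4429. Require 1/(1 + K_p·0.4429) = 0.1, so 1 + 0.4429·K_p = 10.
K_p = (10 − 1)/0.4429 = 20.3.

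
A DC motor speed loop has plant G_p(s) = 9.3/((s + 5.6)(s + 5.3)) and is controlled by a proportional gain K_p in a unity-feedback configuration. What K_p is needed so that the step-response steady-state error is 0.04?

For a type-0 loop with proportional control, e_ss = 1/(1 + K_p·G_p(0)).
G_p(0) = 0.3133. Require 1/(1 + K_p·0.3133) = 0.04, so 1 + 0.3133·K_p = 25.
K_p = (25 − 1)/0.3133 = 76.6.

K_p = 76.6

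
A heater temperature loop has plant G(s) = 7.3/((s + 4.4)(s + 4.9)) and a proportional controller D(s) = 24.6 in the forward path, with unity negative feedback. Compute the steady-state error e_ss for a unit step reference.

0.107

The loop is type 0. Static position error constant K_pos = D(0)·G(0) = 24.6·0.3386 = 8.329.
Steady-state error to a unit step: e_ss = 1/(1+K_pos) = 1/9.329 = 0.107.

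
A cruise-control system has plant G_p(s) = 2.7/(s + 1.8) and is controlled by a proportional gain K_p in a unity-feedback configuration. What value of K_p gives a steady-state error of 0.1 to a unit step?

K_p = 6

Steady-state error for a unit step on this type-0 loop is 1/(1 + K_p·G_p(0)).
G_p(0) = 1.5. Require 1/(1 + K_p·1.5) = 0.1, so 1 + 1.5·K_p = 10.
K_p = (10 − 1)/1.5 = 6.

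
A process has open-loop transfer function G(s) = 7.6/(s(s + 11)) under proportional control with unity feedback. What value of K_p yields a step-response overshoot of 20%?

From %OS = 100·exp(−πζ/√(1−ζ²)) = 20%, ζ = −ln(0.2)/√(π²+ln²(0.2)) = 0.4559.
Characteristic equation s² + 11s + 7.6K_p = 0 gives ζ = 11/(2√(7.6K_p)).
Setting ζ = 0.4559: √(7.6K_p) = 11/(2·0.4559) = 12.06, so K_p = 145.5/7.6 = 19.1.

K_p = 19.1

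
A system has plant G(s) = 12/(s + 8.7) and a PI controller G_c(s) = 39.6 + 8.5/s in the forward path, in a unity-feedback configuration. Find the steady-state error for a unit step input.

The open loop G_c(s)G(s) has a pole at the origin (type 1), so the static position error constant is infinite and e_ss = 1/(1+∞) = 0.

0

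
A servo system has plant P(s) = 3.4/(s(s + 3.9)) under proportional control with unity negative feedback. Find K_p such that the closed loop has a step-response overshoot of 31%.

K_p = 9.17

From %OS = 100·exp(−πζ/√(1−ζ²)) = 31%, ζ = −ln(0.31)/√(π²+ln²(0.31)) = 0.3493.
Characteristic equation s² + 3.9s + 3.4K_p = 0 gives ζ = 3.9/(2√(3.4K_p)).
Setting ζ = 0.3493: √(3.4K_p) = 3.9/(2·0.3493) = 5.582, so K_p = 31.16/3.4 = 9.17.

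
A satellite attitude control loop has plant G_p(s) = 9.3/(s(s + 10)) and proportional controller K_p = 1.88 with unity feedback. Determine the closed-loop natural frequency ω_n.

The closed-loop denominator is s(s+10) + 1.88·9.3 = s² + 10s + 17.48.
So ω_n² = 17.48 ⇒ ω_n = 4.181 rad/s, and ζ = 10/(2ω_n) = 1.2.

ω_n = 4.18 rad/s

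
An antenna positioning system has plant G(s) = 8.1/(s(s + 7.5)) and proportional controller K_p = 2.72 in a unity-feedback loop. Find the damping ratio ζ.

With unity feedback the closed-loop characteristic equation is s² + 7.5s + 2.72·8.1 = s² + 7.5s + 22.03 = 0.
Matching s² + 2ζω_n s + ω_n²: ω_n = √22.03 = 4.694 rad/s and 2ζω_n = 7.5, so ζ = 7.5/(2·4.694) = 0.799.

ζ = 0.799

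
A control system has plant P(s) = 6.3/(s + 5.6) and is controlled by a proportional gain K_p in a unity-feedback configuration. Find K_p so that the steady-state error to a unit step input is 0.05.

Steady-state error for a unit step on this type-0 loop is 1/(1 + K_p·P(0)).
P(0) = 1.125. Require 1/(1 + K_p·1.125) = 0.05, so 1 + 1.125·K_p = 20.
K_p = (20 − 1)/1.125 = 16.9.

K_p = 16.9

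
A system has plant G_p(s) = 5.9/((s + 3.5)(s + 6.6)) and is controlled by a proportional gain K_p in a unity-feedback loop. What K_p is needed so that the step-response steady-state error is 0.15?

K_p = 22.2

Steady-state error for a unit step on this type-0 loop is 1/(1 + K_p·G_p(0)).
G_p(0) = 0.2554. Require 1/(1 + K_p·0.2554) = 0.15, so 1 + 0.2554·K_p = 6.667.
K_p = (6.667 − 1)/0.2554 = 22.2.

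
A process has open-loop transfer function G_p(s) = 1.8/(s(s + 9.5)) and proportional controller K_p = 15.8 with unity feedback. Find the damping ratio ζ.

The closed-loop denominator is s(s+9.5) + 15.8·1.8 = s² + 9.5s + 28.44.
So ω_n² = 28.44 ⇒ ω_n = 5.333 rad/s, and ζ = 9.5/(2ω_n) = 0.891.

ζ = 0.891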